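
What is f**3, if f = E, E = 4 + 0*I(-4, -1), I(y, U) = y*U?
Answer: 64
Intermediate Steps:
I(y, U) = U*y
E = 4 (E = 4 + 0*(-1*(-4)) = 4 + 0*4 = 4 + 0 = 4)
f = 4
f**3 = 4**3 = 64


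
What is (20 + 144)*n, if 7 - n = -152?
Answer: 26076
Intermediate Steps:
n = 159 (n = 7 - 1*(-152) = 7 + 152 = 159)
(20 + 144)*n = (20 + 144)*159 = 164*159 = 26076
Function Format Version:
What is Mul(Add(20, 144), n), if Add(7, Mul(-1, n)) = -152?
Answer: 26076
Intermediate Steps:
n = 159 (n = Add(7, Mul(-1, -152)) = Add(7, 152) = 159)
Mul(Add(20, 144), n) = Mul(Add(20, 144), 159) = Mul(164, 159) = 26076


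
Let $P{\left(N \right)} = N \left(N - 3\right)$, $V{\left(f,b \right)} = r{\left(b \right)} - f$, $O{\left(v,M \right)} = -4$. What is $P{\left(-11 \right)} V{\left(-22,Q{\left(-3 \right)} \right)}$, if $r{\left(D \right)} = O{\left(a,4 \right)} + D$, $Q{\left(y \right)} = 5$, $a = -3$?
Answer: $3542$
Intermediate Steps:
$r{\left(D \right)} = -4 + D$
$V{\left(f,b \right)} = -4 + b - f$ ($V{\left(f,b \right)} = \left(-4 + b\right) - f = -4 + b - f$)
$P{\left(N \right)} = N \left(-3 + N\right)$
$P{\left(-11 \right)} V{\left(-22,Q{\left(-3 \right)} \right)} = - 11 \left(-3 - 11\right) \left(-4 + 5 - -22\right) = \left(-11\right) \left(-14\right) \left(-4 + 5 + 22\right) = 154 \cdot 23 = 3542$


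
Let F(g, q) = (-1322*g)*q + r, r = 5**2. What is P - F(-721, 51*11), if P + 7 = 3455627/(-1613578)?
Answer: -862818747159919/1613578 ≈ -5.3472e+8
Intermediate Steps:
r = 25
F(g, q) = 25 - 1322*g*q (F(g, q) = (-1322*g)*q + 25 = -1322*g*q + 25 = 25 - 1322*g*q)
P = -14750673/1613578 (P = -7 + 3455627/(-1613578) = -7 + 3455627*(-1/1613578) = -7 - 3455627/1613578 = -14750673/1613578 ≈ -9.1416)
P - F(-721, 51*11) = -14750673/1613578 - (25 - 1322*(-721)*51*11) = -14750673/1613578 - (25 - 1322*(-721)*561) = -14750673/1613578 - (25 + 534723882) = -14750673/1613578 - 1*534723907 = -14750673/1613578 - 534723907 = -862818747159919/1613578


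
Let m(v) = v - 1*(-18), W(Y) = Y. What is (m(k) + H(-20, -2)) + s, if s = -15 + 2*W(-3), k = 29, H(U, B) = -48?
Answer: -22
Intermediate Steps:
m(v) = 18 + v (m(v) = v + 18 = 18 + v)
s = -21 (s = -15 + 2*(-3) = -15 - 6 = -21)
(m(k) + H(-20, -2)) + s = ((18 + 29) - 48) - 21 = (47 - 48) - 21 = -1 - 21 = -22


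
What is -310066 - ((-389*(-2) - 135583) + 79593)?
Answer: -254854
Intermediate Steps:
-310066 - ((-389*(-2) - 135583) + 79593) = -310066 - ((778 - 135583) + 79593) = -310066 - (-134805 + 79593) = -310066 - 1*(-55212) = -310066 + 55212 = -254854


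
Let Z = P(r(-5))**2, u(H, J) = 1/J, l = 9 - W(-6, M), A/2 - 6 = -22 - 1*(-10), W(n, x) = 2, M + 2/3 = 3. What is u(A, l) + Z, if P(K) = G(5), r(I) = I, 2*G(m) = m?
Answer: 179/28 ≈ 6.3929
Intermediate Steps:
G(m) = m/2
M = 7/3 (M = -2/3 + 3 = 7/3 ≈ 2.3333)
A = -12 (A = 12 + 2*(-22 - 1*(-10)) = 12 + 2*(-22 + 10) = 12 + 2*(-12) = 12 - 24 = -12)
P(K) = 5/2 (P(K) = (1/2)*5 = 5/2)
l = 7 (l = 9 - 1*2 = 9 - 2 = 7)
Z = 25/4 (Z = (5/2)**2 = 25/4 ≈ 6.2500)
u(A, l) + Z = 1/7 + 25/4 = 179/28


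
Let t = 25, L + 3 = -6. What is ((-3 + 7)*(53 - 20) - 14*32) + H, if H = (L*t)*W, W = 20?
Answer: -4816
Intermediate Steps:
L = -9 (L = -3 - 6 = -9)
H = -4500 (H = -9*25*20 = -225*20 = -4500)
((-3 + 7)*(53 - 20) - 14*32) + H = ((-3 + 7)*(53 - 20) - 14*32) - 4500 = (4*33 - 448) - 4500 = (132 - 448) - 4500 = -316 - 4500 = -4816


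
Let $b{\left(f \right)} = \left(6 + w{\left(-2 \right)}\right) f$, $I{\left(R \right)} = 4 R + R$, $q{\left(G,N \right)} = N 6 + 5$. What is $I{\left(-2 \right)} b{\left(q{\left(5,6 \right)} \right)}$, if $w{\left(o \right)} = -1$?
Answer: $-2050$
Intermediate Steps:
$q{\left(G,N \right)} = 5 + 6 N$ ($q{\left(G,N \right)} = 6 N + 5 = 5 + 6 N$)
$I{\left(R \right)} = 5 R$
$b{\left(f \right)} = 5 f$ ($b{\left(f \right)} = \left(6 - 1\right) f = 5 f$)
$I{\left(-2 \right)} b{\left(q{\left(5,6 \right)} \right)} = 5 \left(-2\right) 5 \left(5 + 6 \cdot 6\right) = - 10 \cdot 5 \left(5 + 36\right) = - 10 \cdot 5 \cdot 41 = \left(-10\right) 205 = -2050$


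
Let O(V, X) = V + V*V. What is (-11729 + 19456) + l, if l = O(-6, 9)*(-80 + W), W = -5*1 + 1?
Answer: 5207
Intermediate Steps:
O(V, X) = V + V²
W = -4 (W = -5 + 1 = -4)
l = -2520 (l = (-6*(1 - 6))*(-80 - 4) = -6*(-5)*(-84) = 30*(-84) = -2520)
(-11729 + 19456) + l = (-11729 + 19456) - 2520 = 7727 - 2520 = 5207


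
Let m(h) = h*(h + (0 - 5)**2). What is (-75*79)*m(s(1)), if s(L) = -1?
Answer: 142200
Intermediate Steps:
m(h) = h*(25 + h) (m(h) = h*(h + (-5)**2) = h*(h + 25) = h*(25 + h))
(-75*79)*m(s(1)) = (-75*79)*(-(25 - 1)) = -(-5925)*24 = -5925*(-24) = 142200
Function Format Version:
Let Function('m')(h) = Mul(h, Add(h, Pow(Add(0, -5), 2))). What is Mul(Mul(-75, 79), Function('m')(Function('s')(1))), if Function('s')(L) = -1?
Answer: 142200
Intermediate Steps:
Function('m')(h) = Mul(h, Add(25, h)) (Function('m')(h) = Mul(h, Add(h, Pow(-5, 2))) = Mul(h, Add(h, 25)) = Mul(h, Add(25, h)))
Mul(Mul(-75, 79), Function('m')(Function('s')(1))) = Mul(Mul(-75, 79), Mul(-1, Add(25, -1))) = Mul(-5925, Mul(-1, 24)) = Mul(-5925, -24) = 142200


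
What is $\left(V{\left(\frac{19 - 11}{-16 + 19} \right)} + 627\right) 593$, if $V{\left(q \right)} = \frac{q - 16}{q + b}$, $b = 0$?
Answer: $368846$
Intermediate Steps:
$V{\left(q \right)} = \frac{-16 + q}{q}$ ($V{\left(q \right)} = \frac{q - 16}{q + 0} = \frac{-16 + q}{q}$)
$\left(V{\left(\frac{19 - 11}{-16 + 19} \right)} + 627\right) 593 = \left(\frac{-16 + \frac{19 - 11}{-16 + 19}}{\left(19 - 11\right) \frac{1}{-16 + 19}} + 627\right) 593 = \left(\frac{-16 + \frac{8}{3}}{8 \cdot \frac{1}{3}} + 627\right) 593 = \left(\frac{-16 + 8 \cdot \frac{1}{3}}{8 \cdot \frac{1}{3}} + 627\right) 593 = \left(\frac{-16 + \frac{8}{3}}{\frac{8}{3}} + 627\right) 593 = \left(\frac{3}{8} \left(- \frac{40}{3}\right) + 627\right) 593 = \left(-5 + 627\right) 593 = 622 \cdot 593 = 368846$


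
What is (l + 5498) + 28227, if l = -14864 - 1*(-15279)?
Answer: 34140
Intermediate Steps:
l = 415 (l = -14864 + 15279 = 415)
(l + 5498) + 28227 = (415 + 5498) + 28227 = 5913 + 28227 = 34140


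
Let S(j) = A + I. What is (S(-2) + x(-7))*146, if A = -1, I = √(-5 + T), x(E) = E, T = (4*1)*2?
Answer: -1168 + 146*√3 ≈ -915.12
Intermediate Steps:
T = 8 (T = 4*2 = 8)
I = √3 (I = √(-5 + 8) = √3 ≈ 1.7320)
S(j) = -1 + √3
(S(-2) + x(-7))*146 = ((-1 + √3) - 7)*146 = (-8 + √3)*146 = -1168 + 146*√3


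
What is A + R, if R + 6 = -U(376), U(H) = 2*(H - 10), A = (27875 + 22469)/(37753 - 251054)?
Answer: -157466482/213301 ≈ -738.24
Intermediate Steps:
A = -50344/213301 (A = 50344/(-213301) = 50344*(-1/213301) = -50344/213301 ≈ -0.23602)
U(H) = -20 + 2*H (U(H) = 2*(-10 + H) = -20 + 2*H)
R = -738 (R = -6 - (-20 + 2*376) = -6 - (-20 + 752) = -6 - 1*732 = -6 - 732 = -738)
A + R = -50344/213301 - 738 = -157466482/213301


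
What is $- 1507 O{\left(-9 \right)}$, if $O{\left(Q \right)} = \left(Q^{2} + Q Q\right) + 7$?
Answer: $-254683$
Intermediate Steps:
$O{\left(Q \right)} = 7 + 2 Q^{2}$ ($O{\left(Q \right)} = \left(Q^{2} + Q^{2}\right) + 7 = 2 Q^{2} + 7 = 7 + 2 Q^{2}$)
$- 1507 O{\left(-9 \right)} = - 1507 \left(7 + 2 \left(-9\right)^{2}\right) = - 1507 \left(7 + 2 \cdot 81\right) = - 1507 \left(7 + 162\right) = \left(-1507\right) 169 = -254683$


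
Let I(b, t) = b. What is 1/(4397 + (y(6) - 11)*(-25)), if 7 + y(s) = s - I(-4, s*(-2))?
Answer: 1/4597 ≈ 0.00021753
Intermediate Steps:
y(s) = -3 + s (y(s) = -7 + (s - 1*(-4)) = -7 + (s + 4) = -7 + (4 + s) = -3 + s)
1/(4397 + (y(6) - 11)*(-25)) = 1/(4397 + ((-3 + 6) - 11)*(-25)) = 1/(4397 + (3 - 11)*(-25)) = 1/(4397 - 8*(-25)) = 1/(4397 + 200) = 1/4597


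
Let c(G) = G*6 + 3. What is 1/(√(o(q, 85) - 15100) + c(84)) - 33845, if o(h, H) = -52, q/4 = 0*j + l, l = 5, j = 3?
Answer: 2*(-67690*√947 + 8579707*I)/(-507*I + 4*√947) ≈ -33845.0 - 0.00045204*I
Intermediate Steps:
q = 20 (q = 4*(0*3 + 5) = 4*(0 + 5) = 4*5 = 20)
c(G) = 3 + 6*G (c(G) = 6*G + 3 = 3 + 6*G)
1/(√(o(q, 85) - 15100) + c(84)) - 33845 = 1/(√(-52 - 15100) + (3 + 6*84)) - 33845 = 1/(√(-15152) + (3 + 504)) - 33845 = 1/(4*I*√947 + 507) - 33845 = 1/(507 + 4*I*√947) - 33845 = -33845 + 1/(507 + 4*I*√947)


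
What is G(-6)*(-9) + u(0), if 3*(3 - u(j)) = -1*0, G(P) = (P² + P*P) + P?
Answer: -591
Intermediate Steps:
G(P) = P + 2*P² (G(P) = (P² + P²) + P = 2*P² + P = P + 2*P²)
u(j) = 3 (u(j) = 3 - (-1)*0/3 = 3 - ⅓*0 = 3 + 0 = 3)
G(-6)*(-9) + u(0) = -6*(1 + 2*(-6))*(-9) + 3 = -6*(1 - 12)*(-9) + 3 = -6*(-11)*(-9) + 3 = 66*(-9) + 3 = -594 + 3 = -591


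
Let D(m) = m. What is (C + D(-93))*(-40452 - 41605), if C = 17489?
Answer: -1427463572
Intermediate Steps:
(C + D(-93))*(-40452 - 41605) = (17489 - 93)*(-40452 - 41605) = 17396*(-82057) = -1427463572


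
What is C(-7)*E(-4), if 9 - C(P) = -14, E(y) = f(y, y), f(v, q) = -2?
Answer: -46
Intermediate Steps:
E(y) = -2
C(P) = 23 (C(P) = 9 - 1*(-14) = 9 + 14 = 23)
C(-7)*E(-4) = 23*(-2) = -46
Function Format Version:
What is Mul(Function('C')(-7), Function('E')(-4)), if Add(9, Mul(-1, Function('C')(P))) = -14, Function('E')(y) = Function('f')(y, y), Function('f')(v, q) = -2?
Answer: -46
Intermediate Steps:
Function('E')(y) = -2
Function('C')(P) = 23 (Function('C')(P) = Add(9, Mul(-1, -14)) = Add(9, 14) = 23)
Mul(Function('C')(-7), Function('E')(-4)) = Mul(23, -2) = -46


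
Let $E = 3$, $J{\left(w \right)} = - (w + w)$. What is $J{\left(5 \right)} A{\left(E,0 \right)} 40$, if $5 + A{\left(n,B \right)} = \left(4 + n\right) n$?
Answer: $-6400$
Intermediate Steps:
$J{\left(w \right)} = - 2 w$
$A{\left(n,B \right)} = -5 + n \left(4 + n\right)$ ($A{\left(n,B \right)} = -5 + \left(4 + n\right) n = -5 + n \left(4 + n\right)$)
$J{\left(5 \right)} A{\left(E,0 \right)} 40 = \left(-2\right) 5 \left(-5 + 3^{2} + 4 \cdot 3\right) 40 = - 10 \left(-5 + 9 + 12\right) 40 = \left(-10\right) 16 \cdot 40 = \left(-160\right) 40 = -6400$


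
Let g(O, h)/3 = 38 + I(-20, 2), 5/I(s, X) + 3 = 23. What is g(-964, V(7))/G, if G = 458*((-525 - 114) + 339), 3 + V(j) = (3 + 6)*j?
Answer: -153/183200 ≈ -0.00083515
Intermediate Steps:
I(s, X) = ¼ (I(s, X) = 5/(-3 + 23) = 5/20 = 5*(1/20) = ¼)
V(j) = -3 + 9*j (V(j) = -3 + (3 + 6)*j = -3 + 9*j)
G = -137400 (G = 458*(-639 + 339) = 458*(-300) = -137400)
g(O, h) = 459/4 (g(O, h) = 3*(38 + ¼) = 3*(153/4) = 459/4)
g(-964, V(7))/G = (459/4)/(-137400) = (459/4)*(-1/137400) = -153/183200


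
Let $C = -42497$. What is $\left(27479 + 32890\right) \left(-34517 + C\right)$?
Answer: $-4649258166$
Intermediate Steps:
$\left(27479 + 32890\right) \left(-34517 + C\right) = \left(27479 + 32890\right) \left(-34517 - 42497\right) = 60369 \left(-77014\right) = -4649258166$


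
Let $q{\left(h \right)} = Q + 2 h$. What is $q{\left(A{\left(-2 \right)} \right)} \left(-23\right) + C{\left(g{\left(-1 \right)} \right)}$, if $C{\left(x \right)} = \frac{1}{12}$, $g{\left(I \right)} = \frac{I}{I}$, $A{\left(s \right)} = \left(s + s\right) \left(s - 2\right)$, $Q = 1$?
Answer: $- \frac{9107}{12} \approx -758.92$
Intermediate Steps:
$A{\left(s \right)} = 2 s \left(-2 + s\right)$
$g{\left(I \right)} = 1$
$C{\left(x \right)} = \frac{1}{12}$
$q{\left(h \right)} = 1 + 2 h$
$q{\left(A{\left(-2 \right)} \right)} \left(-23\right) + C{\left(g{\left(-1 \right)} \right)} = \left(1 + 2 \cdot 2 \left(-2\right) \left(-2 - 2\right)\right) \left(-23\right) + \frac{1}{12} = \left(1 + 2 \cdot 2 \left(-2\right) \left(-4\right)\right) \left(-23\right) + \frac{1}{12} = \left(1 + 2 \cdot 16\right) \left(-23\right) + \frac{1}{12} = \left(1 + 32\right) \left(-23\right) + \frac{1}{12} = 33 \left(-23\right) + \frac{1}{12} = -759 + \frac{1}{12} = - \frac{9107}{12}$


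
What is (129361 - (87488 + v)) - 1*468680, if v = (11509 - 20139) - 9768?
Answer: -408409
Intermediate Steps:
v = -18398 (v = -8630 - 9768 = -18398)
(129361 - (87488 + v)) - 1*468680 = (129361 - (87488 - 18398)) - 1*468680 = (129361 - 1*69090) - 468680 = (129361 - 69090) - 468680 = 60271 - 468680 = -408409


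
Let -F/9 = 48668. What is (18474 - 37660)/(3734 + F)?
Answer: 9593/217139 ≈ 0.044179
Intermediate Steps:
F = -438012 (F = -9*48668 = -438012)
(18474 - 37660)/(3734 + F) = (18474 - 37660)/(3734 - 438012) = -19186/(-434278) = -19186*(-1/434278) = 9593/217139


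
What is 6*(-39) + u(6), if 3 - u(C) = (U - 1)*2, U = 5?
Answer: -239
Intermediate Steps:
u(C) = -5 (u(C) = 3 - (5 - 1)*2 = 3 - 4*2 = 3 - 1*8 = 3 - 8 = -5)
6*(-39) + u(6) = 6*(-39) - 5 = -234 - 5 = -239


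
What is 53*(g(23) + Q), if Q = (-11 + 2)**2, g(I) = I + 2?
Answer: 5618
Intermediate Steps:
g(I) = 2 + I
Q = 81 (Q = (-9)**2 = 81)
53*(g(23) + Q) = 53*((2 + 23) + 81) = 53*(25 + 81) = 53*106 = 5618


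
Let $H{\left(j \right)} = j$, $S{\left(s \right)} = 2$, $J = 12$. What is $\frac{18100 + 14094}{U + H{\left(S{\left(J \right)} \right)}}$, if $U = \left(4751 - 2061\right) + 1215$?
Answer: $\frac{32194}{3907} \approx 8.2401$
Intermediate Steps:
$U = 3905$ ($U = 2690 + 1215 = 3905$)
$\frac{18100 + 14094}{U + H{\left(S{\left(J \right)} \right)}} = \frac{18100 + 14094}{3905 + 2} = \frac{32194}{3907}$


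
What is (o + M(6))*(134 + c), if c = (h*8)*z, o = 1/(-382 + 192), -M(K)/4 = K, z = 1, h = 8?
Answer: -451539/95 ≈ -4753.0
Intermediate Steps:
M(K) = -4*K
o = -1/190 (o = 1/(-190) = -1/190 ≈ -0.0052632)
c = 64 (c = (8*8)*1 = 64*1 = 64)
(o + M(6))*(134 + c) = (-1/190 - 4*6)*(134 + 64) = (-1/190 - 24)*198 = -4561/190*198 = -451539/95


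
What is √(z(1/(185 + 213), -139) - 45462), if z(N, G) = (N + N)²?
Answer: I*√1800340661/199 ≈ 213.22*I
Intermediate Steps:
z(N, G) = 4*N² (z(N, G) = (2*N)² = 4*N²)
√(z(1/(185 + 213), -139) - 45462) = √(4*(1/(185 + 213))² - 45462) = √(4*(1/398)² - 45462) = √(4*(1/158404) - 45462) = √(1/39601 - 45462) = √(-1800340661/39601) = I*√1800340661/199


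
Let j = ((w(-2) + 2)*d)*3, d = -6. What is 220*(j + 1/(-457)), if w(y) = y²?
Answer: -10858540/457 ≈ -23760.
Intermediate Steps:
j = -108 (j = (((-2)² + 2)*(-6))*3 = ((4 + 2)*(-6))*3 = (6*(-6))*3 = -36*3 = -108)
220*(j + 1/(-457)) = 220*(-108 + 1/(-457)) = 220*(-108 - 1/457) = 220*(-49357/457) = -10858540/457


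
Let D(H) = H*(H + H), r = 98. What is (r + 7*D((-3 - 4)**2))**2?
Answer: 1136498944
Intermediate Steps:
D(H) = 2*H**2 (D(H) = H*(2*H) = 2*H**2)
(r + 7*D((-3 - 4)**2))**2 = (98 + 7*(2*((-3 - 4)**2)**2))**2 = (98 + 7*(2*((-7)**2)**2))**2 = (98 + 7*(2*49**2))**2 = (98 + 7*(2*2401))**2 = (98 + 7*4802)**2 = (98 + 33614)**2 = 33712**2 = 1136498944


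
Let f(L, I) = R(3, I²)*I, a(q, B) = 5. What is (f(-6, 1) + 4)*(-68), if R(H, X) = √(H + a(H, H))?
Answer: -272 - 136*√2 ≈ -464.33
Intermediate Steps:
R(H, X) = √(5 + H) (R(H, X) = √(H + 5) = √(5 + H))
f(L, I) = 2*I*√2 (f(L, I) = √(5 + 3)*I = √8*I = (2*√2)*I = 2*I*√2)
(f(-6, 1) + 4)*(-68) = (2*1*√2 + 4)*(-68) = (2*√2 + 4)*(-68) = (4 + 2*√2)*(-68) = -272 - 136*√2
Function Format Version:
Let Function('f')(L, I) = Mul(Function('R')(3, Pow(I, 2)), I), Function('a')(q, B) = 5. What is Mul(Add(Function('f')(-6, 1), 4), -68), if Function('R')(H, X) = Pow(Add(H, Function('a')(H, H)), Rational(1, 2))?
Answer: Add(-272, Mul(-136, Pow(2, Rational(1, 2)))) ≈ -464.33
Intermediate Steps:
Function('R')(H, X) = Pow(Add(5, H), Rational(1, 2)) (Function('R')(H, X) = Pow(Add(H, 5), Rational(1, 2)) = Pow(Add(5, H), Rational(1, 2)))
Function('f')(L, I) = Mul(2, I, Pow(2, Rational(1, 2))) (Function('f')(L, I) = Mul(Pow(Add(5, 3), Rational(1, 2)), I) = Mul(Pow(8, Rational(1, 2)), I) = Mul(Mul(2, Pow(2, Rational(1, 2))), I) = Mul(2, I, Pow(2, Rational(1, 2))))
Mul(Add(Function('f')(-6, 1), 4), -68) = Mul(Add(Mul(2, 1, Pow(2, Rational(1, 2))), 4), -68) = Mul(Add(Mul(2, Pow(2, Rational(1, 2))), 4), -68) = Mul(Add(4, Mul(2, Pow(2, Rational(1, 2)))), -68) = Add(-272, Mul(-136, Pow(2, Rational(1, 2))))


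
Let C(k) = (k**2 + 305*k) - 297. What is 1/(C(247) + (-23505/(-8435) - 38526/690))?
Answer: 194005/26383506623 ≈ 7.3533e-6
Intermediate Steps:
C(k) = -297 + k**2 + 305*k
1/(C(247) + (-23505/(-8435) - 38526/690)) = 1/((-297 + 247**2 + 305*247) + (-23505/(-8435) - 38526/690)) = 1/((-297 + 61009 + 75335) + (-23505*(-1/8435) - 38526*1/690)) = 1/(136047 + (4701/1687 - 6421/115)) = 1/(136047 - 10291612/194005) = 1/(26383506623/194005) = 194005/26383506623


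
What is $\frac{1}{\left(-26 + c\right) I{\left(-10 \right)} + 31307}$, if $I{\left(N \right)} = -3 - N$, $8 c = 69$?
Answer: $\frac{8}{249483} \approx 3.2066 \cdot 10^{-5}$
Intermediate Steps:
$c = \frac{69}{8}$ ($c = \frac{1}{8} \cdot 69 = \frac{69}{8} \approx 8.625$)
$\frac{1}{\left(-26 + c\right) I{\left(-10 \right)} + 31307} = \frac{1}{\left(-26 + \frac{69}{8}\right) \left(-3 - -10\right) + 31307} = \frac{1}{- \frac{139 \left(-3 + 10\right)}{8} + 31307} = \frac{1}{\left(- \frac{139}{8}\right) 7 + 31307} = \frac{1}{- \frac{973}{8} + 31307} = \frac{1}{\frac{249483}{8}} = \frac{8}{249483}$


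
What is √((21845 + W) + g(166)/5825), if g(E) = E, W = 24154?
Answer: √62431031453/1165 ≈ 214.47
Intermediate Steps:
√((21845 + W) + g(166)/5825) = √((21845 + 24154) + 166/5825) = √(45999 + 166*(1/5825)) = √(45999 + 166/5825) = √(267944341/5825) = √62431031453/1165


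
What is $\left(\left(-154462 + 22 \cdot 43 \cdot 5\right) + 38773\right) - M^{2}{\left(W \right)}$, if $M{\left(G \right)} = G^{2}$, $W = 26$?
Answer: $-567935$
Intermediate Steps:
$\left(\left(-154462 + 22 \cdot 43 \cdot 5\right) + 38773\right) - M^{2}{\left(W \right)} = \left(\left(-154462 + 22 \cdot 43 \cdot 5\right) + 38773\right) - \left(26^{2}\right)^{2} = \left(\left(-154462 + 946 \cdot 5\right) + 38773\right) - 676^{2} = \left(\left(-154462 + 4730\right) + 38773\right) - 456976 = \left(-149732 + 38773\right) - 456976 = -110959 - 456976 = -567935$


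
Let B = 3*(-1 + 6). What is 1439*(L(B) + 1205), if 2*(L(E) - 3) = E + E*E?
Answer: 1910992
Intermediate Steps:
B = 15 (B = 3*5 = 15)
L(E) = 3 + E/2 + E**2/2 (L(E) = 3 + (E + E*E)/2 = 3 + (E + E**2)/2 = 3 + (E/2 + E**2/2) = 3 + E/2 + E**2/2)
1439*(L(B) + 1205) = 1439*((3 + (1/2)*15 + (1/2)*15**2) + 1205) = 1439*((3 + 15/2 + (1/2)*225) + 1205) = 1439*((3 + 15/2 + 225/2) + 1205) = 1439*(123 + 1205) = 1439*1328 = 1910992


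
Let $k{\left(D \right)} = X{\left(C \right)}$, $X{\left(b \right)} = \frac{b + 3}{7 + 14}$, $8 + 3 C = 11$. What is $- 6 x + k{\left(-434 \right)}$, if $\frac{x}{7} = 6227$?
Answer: $- \frac{5492210}{21} \approx -2.6153 \cdot 10^{5}$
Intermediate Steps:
$x = 43589$ ($x = 7 \cdot 6227 = 43589$)
$C = 1$ ($C = - \frac{8}{3} + \frac{1}{3} \cdot 11 = - \frac{8}{3} + \frac{11}{3} = 1$)
$X{\left(b \right)} = \frac{1}{7} + \frac{b}{21}$ ($X{\left(b \right)} = \frac{3 + b}{21} = \left(3 + b\right) \frac{1}{21} = \frac{1}{7} + \frac{b}{21}$)
$k{\left(D \right)} = \frac{4}{21}$ ($k{\left(D \right)} = \frac{1}{7} + \frac{1}{21} \cdot 1 = \frac{1}{7} + \frac{1}{21} = \frac{4}{21}$)
$- 6 x + k{\left(-434 \right)} = \left(-6\right) 43589 + \frac{4}{21} = -261534 + \frac{4}{21} = - \frac{5492210}{21}$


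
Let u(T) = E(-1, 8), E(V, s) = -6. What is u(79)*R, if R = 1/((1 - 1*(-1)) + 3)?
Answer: -6/5 ≈ -1.2000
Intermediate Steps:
u(T) = -6
R = ⅕ (R = 1/((1 + 1) + 3) = 1/(2 + 3) = 1/5 = ⅕ ≈ 0.20000)
u(79)*R = -6*⅕ = -6/5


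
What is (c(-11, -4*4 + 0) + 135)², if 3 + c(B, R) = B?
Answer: 14641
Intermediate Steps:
c(B, R) = -3 + B
(c(-11, -4*4 + 0) + 135)² = ((-3 - 11) + 135)² = (-14 + 135)² = 121² = 14641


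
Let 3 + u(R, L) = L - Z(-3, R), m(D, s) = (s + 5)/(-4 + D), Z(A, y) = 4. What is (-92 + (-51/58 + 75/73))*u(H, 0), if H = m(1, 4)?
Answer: 2722307/4234 ≈ 642.96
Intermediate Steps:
m(D, s) = (5 + s)/(-4 + D)
H = -3 (H = (5 + 4)/(-4 + 1) = 9/(-3) = -⅓*9 = -3)
u(R, L) = -7 + L (u(R, L) = -3 + (L - 1*4) = -3 + (L - 4) = -3 + (-4 + L) = -7 + L)
(-92 + (-51/58 + 75/73))*u(H, 0) = (-92 + (-51/58 + 75/73))*(-7 + 0) = (-92 + (-51*1/58 + 75*(1/73)))*(-7) = (-92 + (-51/58 + 75/73))*(-7) = (-92 + 627/4234)*(-7) = -388901/4234*(-7) = 2722307/4234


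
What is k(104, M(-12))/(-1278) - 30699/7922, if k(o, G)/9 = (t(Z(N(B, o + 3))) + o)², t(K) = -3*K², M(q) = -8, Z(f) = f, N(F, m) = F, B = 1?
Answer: -21292895/281231 ≈ -75.713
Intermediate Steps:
k(o, G) = 9*(-3 + o)² (k(o, G) = 9*(-3*1² + o)² = 9*(-3*1 + o)² = 9*(-3 + o)²)
k(104, M(-12))/(-1278) - 30699/7922 = (9*(-3 + 104)²)/(-1278) - 30699/7922 = (9*101²)*(-1/1278) - 30699*1/7922 = (9*10201)*(-1/1278) - 30699/7922 = 91809*(-1/1278) - 30699/7922 = -10201/142 - 30699/7922 = -21292895/281231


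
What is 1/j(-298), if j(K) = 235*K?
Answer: -1/70030 ≈ -1.4280e-5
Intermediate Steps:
1/j(-298) = 1/(235*(-298)) = 1/(-70030) = -1/70030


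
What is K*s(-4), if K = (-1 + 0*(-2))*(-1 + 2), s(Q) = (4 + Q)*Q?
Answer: 0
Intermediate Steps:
s(Q) = Q*(4 + Q)
K = -1 (K = (-1 + 0)*1 = -1*1 = -1)
K*s(-4) = -(-4)*(4 - 4) = -(-4)*0 = -1*0 = 0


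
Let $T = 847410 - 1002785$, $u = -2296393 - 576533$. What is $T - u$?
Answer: $2717551$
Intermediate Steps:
$u = -2872926$
$T = -155375$
$T - u = -155375 - -2872926 = -155375 + 2872926 = 2717551$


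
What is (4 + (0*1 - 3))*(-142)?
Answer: -142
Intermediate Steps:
(4 + (0*1 - 3))*(-142) = (4 + (0 - 3))*(-142) = (4 - 3)*(-142) = 1*(-142) = -142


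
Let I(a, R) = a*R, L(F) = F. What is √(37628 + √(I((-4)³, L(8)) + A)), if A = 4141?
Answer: √(37628 + √3629) ≈ 194.13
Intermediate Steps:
I(a, R) = R*a
√(37628 + √(I((-4)³, L(8)) + A)) = √(37628 + √(8*(-4)³ + 4141)) = √(37628 + √(8*(-64) + 4141)) = √(37628 + √(-512 + 4141)) = √(37628 + √3629)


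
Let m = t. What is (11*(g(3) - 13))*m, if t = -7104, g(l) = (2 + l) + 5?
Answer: 234432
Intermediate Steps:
g(l) = 7 + l
m = -7104
(11*(g(3) - 13))*m = (11*((7 + 3) - 13))*(-7104) = (11*(10 - 13))*(-7104) = (11*(-3))*(-7104) = -33*(-7104) = 234432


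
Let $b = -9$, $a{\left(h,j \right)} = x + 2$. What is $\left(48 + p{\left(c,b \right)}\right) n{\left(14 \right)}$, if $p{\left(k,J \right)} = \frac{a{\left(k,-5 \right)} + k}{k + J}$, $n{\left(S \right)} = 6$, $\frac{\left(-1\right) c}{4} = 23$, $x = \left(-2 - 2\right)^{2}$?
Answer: $\frac{29532}{101} \approx 292.4$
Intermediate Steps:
$x = 16$ ($x = \left(-4\right)^{2} = 16$)
$c = -92$ ($c = \left(-4\right) 23 = -92$)
$a{\left(h,j \right)} = 18$ ($a{\left(h,j \right)} = 16 + 2 = 18$)
$p{\left(k,J \right)} = \frac{18 + k}{J + k}$ ($p{\left(k,J \right)} = \frac{18 + k}{k + J} = \frac{18 + k}{J + k}$)
$\left(48 + p{\left(c,b \right)}\right) n{\left(14 \right)} = \left(48 + \frac{18 - 92}{-9 - 92}\right) 6 = \left(48 + \frac{1}{-101} \left(-74\right)\right) 6 = \left(48 - - \frac{74}{101}\right) 6 = \left(48 + \frac{74}{101}\right) 6 = \frac{4922}{101} \cdot 6 = \frac{29532}{101}$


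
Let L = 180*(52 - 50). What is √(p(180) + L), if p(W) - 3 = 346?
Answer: √709 ≈ 26.627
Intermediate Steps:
p(W) = 349 (p(W) = 3 + 346 = 349)
L = 360 (L = 180*2 = 360)
√(p(180) + L) = √(349 + 360) = √709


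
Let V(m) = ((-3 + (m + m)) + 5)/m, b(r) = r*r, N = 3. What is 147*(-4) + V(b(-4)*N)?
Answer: -14063/24 ≈ -585.96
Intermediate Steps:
b(r) = r²
V(m) = (2 + 2*m)/m (V(m) = ((-3 + 2*m) + 5)/m = (2 + 2*m)/m)
147*(-4) + V(b(-4)*N) = 147*(-4) + (2 + 2/(((-4)²*3))) = -588 + (2 + 2/((16*3))) = -588 + (2 + 2/48) = -588 + (2 + 2*(1/48)) = -588 + (2 + 1/24) = -588 + 49/24 = -14063/24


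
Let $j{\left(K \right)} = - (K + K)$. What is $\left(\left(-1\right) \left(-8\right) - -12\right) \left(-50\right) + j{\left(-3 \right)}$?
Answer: $-994$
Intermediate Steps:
$j{\left(K \right)} = - 2 K$
$\left(\left(-1\right) \left(-8\right) - -12\right) \left(-50\right) + j{\left(-3 \right)} = \left(\left(-1\right) \left(-8\right) - -12\right) \left(-50\right) - -6 = \left(8 + 12\right) \left(-50\right) + 6 = 20 \left(-50\right) + 6 = -1000 + 6 = -994$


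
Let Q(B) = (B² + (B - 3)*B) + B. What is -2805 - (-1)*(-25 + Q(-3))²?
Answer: -2804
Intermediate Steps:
Q(B) = B + B² + B*(-3 + B) (Q(B) = (B² + (-3 + B)*B) + B = (B² + B*(-3 + B)) + B = B + B² + B*(-3 + B))
-2805 - (-1)*(-25 + Q(-3))² = -2805 - (-1)*(-25 + 2*(-3)*(-1 - 3))² = -2805 - (-1)*(-25 + 2*(-3)*(-4))² = -2805 - (-1)*(-25 + 24)² = -2805 - (-1)*(-1)² = -2805 - (-1) = -2805 - 1*(-1) = -2805 + 1 = -2804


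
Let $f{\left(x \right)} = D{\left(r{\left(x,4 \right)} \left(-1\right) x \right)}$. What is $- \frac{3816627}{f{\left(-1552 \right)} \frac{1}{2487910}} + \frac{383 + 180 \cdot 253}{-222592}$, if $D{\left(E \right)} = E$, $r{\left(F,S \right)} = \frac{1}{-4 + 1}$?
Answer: $\frac{396301036074878989}{21591424} \approx 1.8355 \cdot 10^{10}$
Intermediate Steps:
$r{\left(F,S \right)} = - \frac{1}{3}$ ($r{\left(F,S \right)} = \frac{1}{-3} = - \frac{1}{3}$)
$f{\left(x \right)} = \frac{x}{3}$ ($f{\left(x \right)} = \left(- \frac{1}{3}\right) \left(-1\right) x = \frac{x}{3}$)
$- \frac{3816627}{f{\left(-1552 \right)} \frac{1}{2487910}} + \frac{383 + 180 \cdot 253}{-222592} = - \frac{3816627}{\frac{1}{3} \left(-1552\right) \frac{1}{2487910}} + \frac{383 + 180 \cdot 253}{-222592} = - \frac{3816627}{\left(- \frac{1552}{3}\right) \frac{1}{2487910}} + \left(383 + 45540\right) \left(- \frac{1}{222592}\right) = - \frac{3816627}{- \frac{776}{3731865}} + 45923 \left(- \frac{1}{222592}\right) = \left(-3816627\right) \left(- \frac{3731865}{776}\right) - \frac{45923}{222592} = \frac{14243136719355}{776} - \frac{45923}{222592} = \frac{396301036074878989}{21591424}$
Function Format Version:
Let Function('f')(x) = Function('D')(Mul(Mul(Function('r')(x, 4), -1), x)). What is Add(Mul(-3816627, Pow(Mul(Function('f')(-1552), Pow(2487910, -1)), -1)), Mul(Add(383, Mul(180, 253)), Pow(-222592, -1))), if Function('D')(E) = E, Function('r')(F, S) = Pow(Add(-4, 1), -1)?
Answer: Rational(396301036074878989, 21591424) ≈ 1.8355e+10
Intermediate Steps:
Function('r')(F, S) = Rational(-1, 3) (Function('r')(F, S) = Pow(-3, -1) = Rational(-1, 3))
Function('f')(x) = Mul(Rational(1, 3), x) (Function('f')(x) = Mul(Mul(Rational(-1, 3), -1), x) = Mul(Rational(1, 3), x))
Add(Mul(-3816627, Pow(Mul(Function('f')(-1552), Pow(2487910, -1)), -1)), Mul(Add(383, Mul(180, 253)), Pow(-222592, -1))) = Add(Mul(-3816627, Pow(Mul(Mul(Rational(1, 3), -1552), Pow(2487910, -1)), -1)), Mul(Add(383, Mul(180, 253)), Pow(-222592, -1))) = Add(Mul(-3816627, Pow(Mul(Rational(-1552, 3), Rational(1, 2487910)), -1)), Mul(Add(383, 45540), Rational(-1, 222592))) = Add(Mul(-3816627, Pow(Rational(-776, 3731865), -1)), Mul(45923, Rational(-1, 222592))) = Add(Mul(-3816627, Rational(-3731865, 776)), Rational(-45923, 222592)) = Add(Rational(14243136719355, 776), Rational(-45923, 222592)) = Rational(396301036074878989, 21591424)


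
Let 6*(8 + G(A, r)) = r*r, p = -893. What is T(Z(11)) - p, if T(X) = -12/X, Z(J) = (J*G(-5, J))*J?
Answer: 7887797/8833 ≈ 892.99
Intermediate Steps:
G(A, r) = -8 + r²/6 (G(A, r) = -8 + (r*r)/6 = -8 + r²/6)
Z(J) = J²*(-8 + J²/6) (Z(J) = (J*(-8 + J²/6))*J = J²*(-8 + J²/6))
T(Z(11)) - p = -12*6/(121*(-48 + 11²)) - 1*(-893) = -12*6/(121*(-48 + 121)) + 893 = -12/((⅙)*121*73) + 893 = -12/8833/6 + 893 = -12*6/8833 + 893 = -72/8833 + 893 = 7887797/8833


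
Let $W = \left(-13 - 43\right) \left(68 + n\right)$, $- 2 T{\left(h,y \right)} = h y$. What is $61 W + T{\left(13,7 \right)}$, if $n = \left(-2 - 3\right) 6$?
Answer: $- \frac{259707}{2} \approx -1.2985 \cdot 10^{5}$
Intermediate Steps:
$n = -30$ ($n = \left(-5\right) 6 = -30$)
$T{\left(h,y \right)} = - \frac{h y}{2}$
$W = -2128$ ($W = \left(-13 - 43\right) \left(68 - 30\right) = \left(-13 - 43\right) 38 = \left(-56\right) 38 = -2128$)
$61 W + T{\left(13,7 \right)} = 61 \left(-2128\right) - \frac{13}{2} \cdot 7 = -129808 - \frac{91}{2} = - \frac{259707}{2}$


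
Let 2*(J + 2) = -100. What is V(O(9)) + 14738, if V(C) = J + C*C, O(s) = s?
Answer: 14767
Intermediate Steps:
J = -52 (J = -2 + (½)*(-100) = -2 - 50 = -52)
V(C) = -52 + C² (V(C) = -52 + C*C = -52 + C²)
V(O(9)) + 14738 = (-52 + 9²) + 14738 = (-52 + 81) + 14738 = 29 + 14738 = 14767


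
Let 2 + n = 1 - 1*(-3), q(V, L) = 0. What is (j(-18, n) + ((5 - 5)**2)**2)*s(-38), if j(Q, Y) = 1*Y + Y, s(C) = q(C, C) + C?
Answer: -152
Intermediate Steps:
s(C) = C (s(C) = 0 + C = C)
n = 2 (n = -2 + (1 - 1*(-3)) = -2 + (1 + 3) = -2 + 4 = 2)
j(Q, Y) = 2*Y (j(Q, Y) = Y + Y = 2*Y)
(j(-18, n) + ((5 - 5)**2)**2)*s(-38) = (2*2 + ((5 - 5)**2)**2)*(-38) = (4 + (0**2)**2)*(-38) = (4 + 0**2)*(-38) = (4 + 0)*(-38) = 4*(-38) = -152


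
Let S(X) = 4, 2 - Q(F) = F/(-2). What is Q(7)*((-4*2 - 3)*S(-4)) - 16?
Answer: -258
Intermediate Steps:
Q(F) = 2 + F/2 (Q(F) = 2 - F/(-2) = 2 - F*(-1)/2 = 2 - (-1)*F/2 = 2 + F/2)
Q(7)*((-4*2 - 3)*S(-4)) - 16 = (2 + (½)*7)*((-4*2 - 3)*4) - 16 = (2 + 7/2)*((-8 - 3)*4) - 16 = 11*(-11*4)/2 - 16 = (11/2)*(-44) - 16 = -242 - 16 = -258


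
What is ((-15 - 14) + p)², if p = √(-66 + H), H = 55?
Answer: (29 - I*√11)² ≈ 830.0 - 192.36*I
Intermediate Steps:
p = I*√11 (p = √(-66 + 55) = √(-11) = I*√11 ≈ 3.3166*I)
((-15 - 14) + p)² = ((-15 - 14) + I*√11)² = (-29 + I*√11)²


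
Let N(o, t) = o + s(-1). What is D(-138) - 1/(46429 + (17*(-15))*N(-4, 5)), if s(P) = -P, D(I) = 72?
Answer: 3397967/47194 ≈ 72.000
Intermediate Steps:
N(o, t) = 1 + o (N(o, t) = o - 1*(-1) = o + 1 = 1 + o)
D(-138) - 1/(46429 + (17*(-15))*N(-4, 5)) = 72 - 1/(46429 + (17*(-15))*(1 - 4)) = 72 - 1/(46429 - 255*(-3)) = 72 - 1/(46429 + 765) = 72 - 1/47194 = 3397967/47194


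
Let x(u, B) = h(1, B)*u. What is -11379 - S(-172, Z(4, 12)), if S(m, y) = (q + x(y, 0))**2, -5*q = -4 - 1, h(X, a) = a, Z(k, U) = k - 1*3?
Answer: -11380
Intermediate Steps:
Z(k, U) = -3 + k (Z(k, U) = k - 3 = -3 + k)
x(u, B) = B*u
q = 1 (q = -(-4 - 1)/5 = -1/5*(-5) = 1)
S(m, y) = 1 (S(m, y) = (1 + 0*y)**2 = (1 + 0)**2 = 1**2 = 1)
-11379 - S(-172, Z(4, 12)) = -11379 - 1*1 = -11379 - 1 = -11380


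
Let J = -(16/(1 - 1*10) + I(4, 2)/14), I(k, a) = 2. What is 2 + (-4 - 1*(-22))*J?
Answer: 220/7 ≈ 31.429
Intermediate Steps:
J = 103/63 (J = -(16/(1 - 1*10) + 2/14) = -(16/(1 - 10) + 2*(1/14)) = -(16/(-9) + 1/7) = -(16*(-1/9) + 1/7) = -(-16/9 + 1/7) = -1*(-103/63) = 103/63 ≈ 1.6349)
2 + (-4 - 1*(-22))*J = 2 + (-4 - 1*(-22))*(103/63) = 2 + (-4 + 22)*(103/63) = 2 + 18*(103/63) = 2 + 206/7 = 220/7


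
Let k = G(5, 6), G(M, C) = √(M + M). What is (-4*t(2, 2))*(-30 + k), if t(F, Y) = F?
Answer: 240 - 8*√10 ≈ 214.70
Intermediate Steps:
G(M, C) = √2*√M (G(M, C) = √(2*M) = √2*√M)
k = √10 (k = √2*√5 = √10 ≈ 3.1623)
(-4*t(2, 2))*(-30 + k) = (-4*2)*(-30 + √10) = -8*(-30 + √10) = 240 - 8*√10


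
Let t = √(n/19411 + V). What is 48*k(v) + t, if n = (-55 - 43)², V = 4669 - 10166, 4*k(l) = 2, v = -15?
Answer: 24 + I*√42265536357/2773 ≈ 24.0 + 74.138*I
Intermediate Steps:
k(l) = ½ (k(l) = (¼)*2 = ½)
V = -5497
n = 9604 (n = (-98)² = 9604)
t = I*√42265536357/2773 (t = √(9604/19411 - 5497) = √(9604*(1/19411) - 5497) = √(1372/2773 - 5497) = √(-15241809/2773) = I*√42265536357/2773 ≈ 74.138*I)
48*k(v) + t = 48*(½) + I*√42265536357/2773 = 24 + I*√42265536357/2773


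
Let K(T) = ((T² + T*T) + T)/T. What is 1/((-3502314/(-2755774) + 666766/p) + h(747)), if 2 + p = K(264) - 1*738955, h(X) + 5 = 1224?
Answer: 508735170818/620335360806019 ≈ 0.00082010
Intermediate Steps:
h(X) = 1219 (h(X) = -5 + 1224 = 1219)
K(T) = (T + 2*T²)/T (K(T) = ((T² + T²) + T)/T = (2*T² + T)/T = (T + 2*T²)/T)
p = -738428 (p = -2 + ((1 + 2*264) - 1*738955) = -2 + ((1 + 528) - 738955) = -2 + (529 - 738955) = -2 - 738426 = -738428)
1/((-3502314/(-2755774) + 666766/p) + h(747)) = 1/((-3502314/(-2755774) + 666766/(-738428)) + 1219) = 1/((-3502314*(-1/2755774) + 666766*(-1/738428)) + 1219) = 1/((1751157/1377887 - 333383/369214) + 1219) = 1/(187187578877/508735170818 + 1219) = 1/(620335360806019/508735170818) = 508735170818/620335360806019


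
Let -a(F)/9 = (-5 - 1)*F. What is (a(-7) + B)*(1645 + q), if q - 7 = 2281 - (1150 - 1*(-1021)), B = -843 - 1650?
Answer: -5058702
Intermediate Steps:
a(F) = 54*F (a(F) = -9*(-5 - 1)*F = -(-54)*F = 54*F)
B = -2493
q = 117 (q = 7 + (2281 - (1150 - 1*(-1021))) = 7 + (2281 - (1150 + 1021)) = 7 + (2281 - 1*2171) = 7 + (2281 - 2171) = 7 + 110 = 117)
(a(-7) + B)*(1645 + q) = (54*(-7) - 2493)*(1645 + 117) = (-378 - 2493)*1762 = -2871*1762 = -5058702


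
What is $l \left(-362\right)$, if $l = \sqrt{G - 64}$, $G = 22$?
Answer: $- 362 i \sqrt{42} \approx - 2346.0 i$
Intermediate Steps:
$l = i \sqrt{42}$ ($l = \sqrt{22 - 64} = \sqrt{-42} = i \sqrt{42} \approx 6.4807 i$)
$l \left(-362\right) = i \sqrt{42} \left(-362\right) = - 362 i \sqrt{42}$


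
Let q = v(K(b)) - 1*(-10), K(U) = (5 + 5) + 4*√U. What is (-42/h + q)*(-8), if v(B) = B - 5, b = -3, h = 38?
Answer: -2112/19 - 32*I*√3 ≈ -111.16 - 55.426*I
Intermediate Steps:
K(U) = 10 + 4*√U
v(B) = -5 + B
q = 15 + 4*I*√3 (q = (-5 + (10 + 4*√(-3))) - 1*(-10) = (-5 + (10 + 4*(I*√3))) + 10 = (-5 + (10 + 4*I*√3)) + 10 = (5 + 4*I*√3) + 10 = 15 + 4*I*√3 ≈ 15.0 + 6.9282*I)
(-42/h + q)*(-8) = (-42/38 + (15 + 4*I*√3))*(-8) = (-42*1/38 + (15 + 4*I*√3))*(-8) = (-21/19 + (15 + 4*I*√3))*(-8) = (264/19 + 4*I*√3)*(-8) = -2112/19 - 32*I*√3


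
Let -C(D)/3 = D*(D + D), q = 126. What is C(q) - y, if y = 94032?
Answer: -189288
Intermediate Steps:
C(D) = -6*D² (C(D) = -3*D*(D + D) = -3*D*2*D = -6*D²)
C(q) - y = -6*126² - 1*94032 = -6*15876 - 94032 = -95256 - 94032 = -189288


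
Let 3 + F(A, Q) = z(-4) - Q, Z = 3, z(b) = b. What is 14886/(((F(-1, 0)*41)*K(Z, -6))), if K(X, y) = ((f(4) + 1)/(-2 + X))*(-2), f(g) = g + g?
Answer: 827/287 ≈ 2.8815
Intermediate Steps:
f(g) = 2*g
F(A, Q) = -7 - Q (F(A, Q) = -3 + (-4 - Q) = -7 - Q)
K(X, y) = -18/(-2 + X) (K(X, y) = ((2*4 + 1)/(-2 + X))*(-2) = ((8 + 1)/(-2 + X))*(-2) = (9/(-2 + X))*(-2) = -18/(-2 + X))
14886/(((F(-1, 0)*41)*K(Z, -6))) = 14886/((((-7 - 1*0)*41)*(-18/(-2 + 3)))) = 14886/((((-7 + 0)*41)*(-18/1))) = 14886/(((-7*41)*(-18*1))) = 14886/((-287*(-18))) = 14886/5166 = 14886*(1/5166) = 827/287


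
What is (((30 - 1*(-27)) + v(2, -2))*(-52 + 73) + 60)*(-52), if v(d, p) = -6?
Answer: -58812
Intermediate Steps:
(((30 - 1*(-27)) + v(2, -2))*(-52 + 73) + 60)*(-52) = (((30 - 1*(-27)) - 6)*(-52 + 73) + 60)*(-52) = (((30 + 27) - 6)*21 + 60)*(-52) = ((57 - 6)*21 + 60)*(-52) = (51*21 + 60)*(-52) = (1071 + 60)*(-52) = 1131*(-52) = -58812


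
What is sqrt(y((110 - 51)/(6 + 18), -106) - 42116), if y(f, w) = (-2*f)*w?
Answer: I*sqrt(1497414)/6 ≈ 203.95*I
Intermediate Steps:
y(f, w) = -2*f*w
sqrt(y((110 - 51)/(6 + 18), -106) - 42116) = sqrt(-2*(110 - 51)/(6 + 18)*(-106) - 42116) = sqrt(-2*59/24*(-106) - 42116) = sqrt(3127/6 - 42116) = sqrt(-249569/6) = I*sqrt(1497414)/6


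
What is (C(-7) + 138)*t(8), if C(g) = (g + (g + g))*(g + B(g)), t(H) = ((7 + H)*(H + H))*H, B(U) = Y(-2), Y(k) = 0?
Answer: 547200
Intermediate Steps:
B(U) = 0
t(H) = 2*H²*(7 + H) (t(H) = ((7 + H)*(2*H))*H = (2*H*(7 + H))*H = 2*H²*(7 + H))
C(g) = 3*g² (C(g) = (g + (g + g))*(g + 0) = (g + 2*g)*g = (3*g)*g = 3*g²)
(C(-7) + 138)*t(8) = (3*(-7)² + 138)*(2*8²*(7 + 8)) = (3*49 + 138)*(2*64*15) = (147 + 138)*1920 = 285*1920 = 547200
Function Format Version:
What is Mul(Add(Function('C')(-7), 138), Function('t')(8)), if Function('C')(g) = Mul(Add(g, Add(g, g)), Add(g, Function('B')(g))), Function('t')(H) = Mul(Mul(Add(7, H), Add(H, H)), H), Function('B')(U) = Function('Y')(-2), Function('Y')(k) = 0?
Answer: 547200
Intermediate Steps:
Function('B')(U) = 0
Function('t')(H) = Mul(2, Pow(H, 2), Add(7, H)) (Function('t')(H) = Mul(Mul(Add(7, H), Mul(2, H)), H) = Mul(Mul(2, H, Add(7, H)), H) = Mul(2, Pow(H, 2), Add(7, H)))
Function('C')(g) = Mul(3, Pow(g, 2)) (Function('C')(g) = Mul(Add(g, Add(g, g)), Add(g, 0)) = Mul(Add(g, Mul(2, g)), g) = Mul(Mul(3, g), g) = Mul(3, Pow(g, 2)))
Mul(Add(Function('C')(-7), 138), Function('t')(8)) = Mul(Add(Mul(3, Pow(-7, 2)), 138), Mul(2, Pow(8, 2), Add(7, 8))) = Mul(Add(Mul(3, 49), 138), Mul(2, 64, 15)) = Mul(Add(147, 138), 1920) = Mul(285, 1920) = 547200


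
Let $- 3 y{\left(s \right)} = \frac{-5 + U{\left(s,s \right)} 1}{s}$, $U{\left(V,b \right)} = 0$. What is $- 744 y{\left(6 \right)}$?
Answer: $- \frac{620}{3} \approx -206.67$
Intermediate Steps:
$y{\left(s \right)} = \frac{5}{3 s}$ ($y{\left(s \right)} = - \frac{\left(-5 + 0 \cdot 1\right) \frac{1}{s}}{3} = - \frac{\left(-5 + 0\right) \frac{1}{s}}{3} = - \frac{\left(-5\right) \frac{1}{s}}{3} = \frac{5}{3 s}$)
$- 744 y{\left(6 \right)} = - 744 \frac{5}{3 \cdot 6} = - 744 \cdot \frac{5}{3} \cdot \frac{1}{6} = \left(-744\right) \frac{5}{18} = - \frac{620}{3}$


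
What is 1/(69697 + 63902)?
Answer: 1/133599 ≈ 7.4851e-6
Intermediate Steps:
1/(69697 + 63902) = 1/133599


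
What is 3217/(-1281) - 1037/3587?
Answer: -756928/270291 ≈ -2.8004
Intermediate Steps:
3217/(-1281) - 1037/3587 = 3217*(-1/1281) - 1037*1/3587 = -3217/1281 - 61/211 = -756928/270291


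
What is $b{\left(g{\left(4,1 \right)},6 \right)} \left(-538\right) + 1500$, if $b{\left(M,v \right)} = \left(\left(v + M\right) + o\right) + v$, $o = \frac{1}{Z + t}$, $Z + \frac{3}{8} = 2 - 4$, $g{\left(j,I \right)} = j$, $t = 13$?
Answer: $- \frac{608484}{85} \approx -7158.6$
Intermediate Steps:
$Z = - \frac{19}{8}$ ($Z = - \frac{3}{8} + \left(2 - 4\right) = - \frac{3}{8} - 2 = - \frac{19}{8} \approx -2.375$)
$o = \frac{8}{85}$ ($o = \frac{1}{- \frac{19}{8} + 13} = \frac{1}{\frac{85}{8}} = \frac{8}{85} \approx 0.094118$)
$b{\left(M,v \right)} = \frac{8}{85} + M + 2 v$ ($b{\left(M,v \right)} = \left(\left(v + M\right) + \frac{8}{85}\right) + v = \left(\left(M + v\right) + \frac{8}{85}\right) + v = \left(\frac{8}{85} + M + v\right) + v = \frac{8}{85} + M + 2 v$)
$b{\left(g{\left(4,1 \right)},6 \right)} \left(-538\right) + 1500 = \left(\frac{8}{85} + 4 + 2 \cdot 6\right) \left(-538\right) + 1500 = \left(\frac{8}{85} + 4 + 12\right) \left(-538\right) + 1500 = \frac{1368}{85} \left(-538\right) + 1500 = - \frac{735984}{85} + 1500 = - \frac{608484}{85}$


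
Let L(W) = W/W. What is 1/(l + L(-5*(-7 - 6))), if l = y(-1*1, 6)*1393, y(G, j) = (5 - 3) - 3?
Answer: -1/1392 ≈ -0.00071839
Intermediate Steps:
L(W) = 1
y(G, j) = -1 (y(G, j) = 2 - 3 = -1)
l = -1393 (l = -1*1393 = -1393)
1/(l + L(-5*(-7 - 6))) = 1/(-1393 + 1) = 1/(-1392) = -1/1392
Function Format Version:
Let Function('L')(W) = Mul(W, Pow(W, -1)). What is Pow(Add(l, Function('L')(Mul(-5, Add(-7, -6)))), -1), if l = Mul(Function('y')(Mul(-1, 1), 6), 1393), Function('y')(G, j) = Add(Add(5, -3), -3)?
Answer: Rational(-1, 1392) ≈ -0.00071839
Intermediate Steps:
Function('L')(W) = 1
Function('y')(G, j) = -1 (Function('y')(G, j) = Add(2, -3) = -1)
l = -1393 (l = Mul(-1, 1393) = -1393)
Pow(Add(l, Function('L')(Mul(-5, Add(-7, -6)))), -1) = Pow(Add(-1393, 1), -1) = Pow(-1392, -1) = Rational(-1, 1392)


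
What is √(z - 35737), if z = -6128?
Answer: I*√41865 ≈ 204.61*I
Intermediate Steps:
√(z - 35737) = √(-6128 - 35737) = √(-41865) = I*√41865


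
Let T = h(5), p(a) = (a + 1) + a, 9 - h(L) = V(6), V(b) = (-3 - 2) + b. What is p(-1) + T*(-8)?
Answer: -65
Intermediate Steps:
V(b) = -5 + b
h(L) = 8 (h(L) = 9 - (-5 + 6) = 9 - 1*1 = 9 - 1 = 8)
p(a) = 1 + 2*a (p(a) = (1 + a) + a = 1 + 2*a)
T = 8
p(-1) + T*(-8) = (1 + 2*(-1)) + 8*(-8) = (1 - 2) - 64 = -1 - 64 = -65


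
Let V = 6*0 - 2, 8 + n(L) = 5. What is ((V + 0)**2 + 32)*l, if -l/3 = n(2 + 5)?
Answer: 324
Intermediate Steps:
n(L) = -3 (n(L) = -8 + 5 = -3)
l = 9 (l = -3*(-3) = 9)
V = -2 (V = 0 - 2 = -2)
((V + 0)**2 + 32)*l = ((-2 + 0)**2 + 32)*9 = ((-2)**2 + 32)*9 = (4 + 32)*9 = 36*9 = 324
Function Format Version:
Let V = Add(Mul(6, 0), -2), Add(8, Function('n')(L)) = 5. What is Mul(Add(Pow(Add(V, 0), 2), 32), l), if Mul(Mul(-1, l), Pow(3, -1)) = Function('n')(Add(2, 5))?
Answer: 324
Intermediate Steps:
Function('n')(L) = -3 (Function('n')(L) = Add(-8, 5) = -3)
l = 9 (l = Mul(-3, -3) = 9)
V = -2 (V = Add(0, -2) = -2)
Mul(Add(Pow(Add(V, 0), 2), 32), l) = Mul(Add(Pow(Add(-2, 0), 2), 32), 9) = Mul(Add(Pow(-2, 2), 32), 9) = Mul(Add(4, 32), 9) = Mul(36, 9) = 324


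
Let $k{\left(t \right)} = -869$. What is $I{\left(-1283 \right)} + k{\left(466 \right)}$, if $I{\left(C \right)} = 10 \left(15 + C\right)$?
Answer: $-13549$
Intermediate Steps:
$I{\left(C \right)} = 150 + 10 C$
$I{\left(-1283 \right)} + k{\left(466 \right)} = \left(150 + 10 \left(-1283\right)\right) - 869 = \left(150 - 12830\right) - 869 = -12680 - 869 = -13549$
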